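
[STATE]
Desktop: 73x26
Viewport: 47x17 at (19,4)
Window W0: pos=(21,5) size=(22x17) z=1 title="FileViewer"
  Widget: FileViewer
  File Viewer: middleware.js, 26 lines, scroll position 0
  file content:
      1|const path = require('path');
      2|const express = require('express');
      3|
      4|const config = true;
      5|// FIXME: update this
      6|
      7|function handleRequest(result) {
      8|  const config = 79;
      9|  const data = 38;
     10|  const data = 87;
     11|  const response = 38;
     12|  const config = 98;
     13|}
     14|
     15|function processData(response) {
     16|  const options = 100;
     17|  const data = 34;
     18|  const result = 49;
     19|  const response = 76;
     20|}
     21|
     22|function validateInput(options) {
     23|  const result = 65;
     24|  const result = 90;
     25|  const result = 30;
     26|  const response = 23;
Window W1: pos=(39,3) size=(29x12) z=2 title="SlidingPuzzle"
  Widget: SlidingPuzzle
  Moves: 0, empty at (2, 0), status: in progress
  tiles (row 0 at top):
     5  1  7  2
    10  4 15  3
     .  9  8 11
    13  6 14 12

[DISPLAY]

                    ┃ SlidingPuzzle            
  ┏━━━━━━━━━━━━━━━━━┠──────────────────────────
  ┃ FileViewer      ┃┌────┬────┬────┬────┐     
  ┠─────────────────┃│  5 │  1 │  7 │  2 │     
  ┃const path = requ┃├────┼────┼────┼────┤     
  ┃const express = r┃│ 10 │  4 │ 15 │  3 │     
  ┃                 ┃├────┼────┼────┼────┤     
  ┃const config = tr┃│    │  9 │  8 │ 11 │     
  ┃// FIXME: update ┃├────┼────┼────┼────┤     
  ┃                 ┃│ 13 │  6 │ 14 │ 12 │     
  ┃function handleRe┗━━━━━━━━━━━━━━━━━━━━━━━━━━
  ┃  const config = 79░┃                       
  ┃  const data = 38; ░┃                       
  ┃  const data = 87; ░┃                       
  ┃  const response = ░┃                       
  ┃  const config = 98░┃                       
  ┃}                  ▼┃                       


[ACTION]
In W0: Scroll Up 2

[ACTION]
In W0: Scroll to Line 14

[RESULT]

                    ┃ SlidingPuzzle            
  ┏━━━━━━━━━━━━━━━━━┠──────────────────────────
  ┃ FileViewer      ┃┌────┬────┬────┬────┐     
  ┠─────────────────┃│  5 │  1 │  7 │  2 │     
  ┃                 ┃├────┼────┼────┼────┤     
  ┃function processD┃│ 10 │  4 │ 15 │  3 │     
  ┃  const options =┃├────┼────┼────┼────┤     
  ┃  const data = 34┃│    │  9 │  8 │ 11 │     
  ┃  const result = ┃├────┼────┼────┼────┤     
  ┃  const response ┃│ 13 │  6 │ 14 │ 12 │     
  ┃}                ┗━━━━━━━━━━━━━━━━━━━━━━━━━━
  ┃                   ░┃                       
  ┃function validateIn░┃                       
  ┃  const result = 65░┃                       
  ┃  const result = 90░┃                       
  ┃  const result = 30█┃                       
  ┃  const response = ▼┃                       


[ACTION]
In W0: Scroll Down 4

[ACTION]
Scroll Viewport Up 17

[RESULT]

                                               
                                               
                                               
                    ┏━━━━━━━━━━━━━━━━━━━━━━━━━━
                    ┃ SlidingPuzzle            
  ┏━━━━━━━━━━━━━━━━━┠──────────────────────────
  ┃ FileViewer      ┃┌────┬────┬────┬────┐     
  ┠─────────────────┃│  5 │  1 │  7 │  2 │     
  ┃                 ┃├────┼────┼────┼────┤     
  ┃function processD┃│ 10 │  4 │ 15 │  3 │     
  ┃  const options =┃├────┼────┼────┼────┤     
  ┃  const data = 34┃│    │  9 │  8 │ 11 │     
  ┃  const result = ┃├────┼────┼────┼────┤     
  ┃  const response ┃│ 13 │  6 │ 14 │ 12 │     
  ┃}                ┗━━━━━━━━━━━━━━━━━━━━━━━━━━
  ┃                   ░┃                       
  ┃function validateIn░┃                       


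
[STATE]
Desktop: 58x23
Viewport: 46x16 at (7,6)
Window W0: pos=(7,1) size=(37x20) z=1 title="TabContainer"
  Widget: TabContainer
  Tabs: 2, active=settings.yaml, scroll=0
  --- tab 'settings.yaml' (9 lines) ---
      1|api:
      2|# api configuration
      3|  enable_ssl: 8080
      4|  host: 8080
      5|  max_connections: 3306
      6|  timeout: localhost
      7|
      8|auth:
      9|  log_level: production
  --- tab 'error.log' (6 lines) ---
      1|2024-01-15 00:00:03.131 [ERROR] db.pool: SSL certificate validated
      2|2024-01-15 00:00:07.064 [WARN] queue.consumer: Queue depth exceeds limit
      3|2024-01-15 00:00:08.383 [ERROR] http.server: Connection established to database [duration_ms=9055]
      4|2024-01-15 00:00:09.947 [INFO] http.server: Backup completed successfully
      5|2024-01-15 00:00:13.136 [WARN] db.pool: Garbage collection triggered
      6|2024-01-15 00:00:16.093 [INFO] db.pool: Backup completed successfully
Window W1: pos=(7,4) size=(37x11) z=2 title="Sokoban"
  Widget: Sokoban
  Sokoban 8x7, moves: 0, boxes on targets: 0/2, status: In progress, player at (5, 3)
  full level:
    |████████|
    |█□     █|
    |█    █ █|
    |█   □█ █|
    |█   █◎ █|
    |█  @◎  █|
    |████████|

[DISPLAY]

┠───────────────────────────────────┨         
┃████████                           ┃         
┃█□     █                           ┃         
┃█    █ █                           ┃         
┃█   □█ █                           ┃         
┃█   █◎ █                           ┃         
┃█  @◎  █                           ┃         
┃████████                           ┃         
┗━━━━━━━━━━━━━━━━━━━━━━━━━━━━━━━━━━━┛         
┃                                   ┃         
┃                                   ┃         
┃                                   ┃         
┃                                   ┃         
┃                                   ┃         
┗━━━━━━━━━━━━━━━━━━━━━━━━━━━━━━━━━━━┛         
                                              


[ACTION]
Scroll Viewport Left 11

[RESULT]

       ┠───────────────────────────────────┨  
       ┃████████                           ┃  
       ┃█□     █                           ┃  
       ┃█    █ █                           ┃  
       ┃█   □█ █                           ┃  
       ┃█   █◎ █                           ┃  
       ┃█  @◎  █                           ┃  
       ┃████████                           ┃  
       ┗━━━━━━━━━━━━━━━━━━━━━━━━━━━━━━━━━━━┛  
       ┃                                   ┃  
       ┃                                   ┃  
       ┃                                   ┃  
       ┃                                   ┃  
       ┃                                   ┃  
       ┗━━━━━━━━━━━━━━━━━━━━━━━━━━━━━━━━━━━┛  
                                              


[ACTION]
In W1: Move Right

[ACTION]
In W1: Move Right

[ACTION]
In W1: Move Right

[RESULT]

       ┠───────────────────────────────────┨  
       ┃████████                           ┃  
       ┃█□     █                           ┃  
       ┃█    █ █                           ┃  
       ┃█   □█ █                           ┃  
       ┃█   █◎ █                           ┃  
       ┃█   ◎ @█                           ┃  
       ┃████████                           ┃  
       ┗━━━━━━━━━━━━━━━━━━━━━━━━━━━━━━━━━━━┛  
       ┃                                   ┃  
       ┃                                   ┃  
       ┃                                   ┃  
       ┃                                   ┃  
       ┃                                   ┃  
       ┗━━━━━━━━━━━━━━━━━━━━━━━━━━━━━━━━━━━┛  
                                              


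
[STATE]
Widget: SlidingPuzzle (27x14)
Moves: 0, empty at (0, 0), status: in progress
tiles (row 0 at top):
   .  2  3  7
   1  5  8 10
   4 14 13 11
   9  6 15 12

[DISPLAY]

┌────┬────┬────┬────┐      
│    │  2 │  3 │  7 │      
├────┼────┼────┼────┤      
│  1 │  5 │  8 │ 10 │      
├────┼────┼────┼────┤      
│  4 │ 14 │ 13 │ 11 │      
├────┼────┼────┼────┤      
│  9 │  6 │ 15 │ 12 │      
└────┴────┴────┴────┘      
Moves: 0                   
                           
                           
                           
                           


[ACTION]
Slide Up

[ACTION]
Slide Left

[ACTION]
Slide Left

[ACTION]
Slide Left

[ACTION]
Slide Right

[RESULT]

┌────┬────┬────┬────┐      
│  1 │  2 │  3 │  7 │      
├────┼────┼────┼────┤      
│  5 │  8 │    │ 10 │      
├────┼────┼────┼────┤      
│  4 │ 14 │ 13 │ 11 │      
├────┼────┼────┼────┤      
│  9 │  6 │ 15 │ 12 │      
└────┴────┴────┴────┘      
Moves: 5                   
                           
                           
                           
                           


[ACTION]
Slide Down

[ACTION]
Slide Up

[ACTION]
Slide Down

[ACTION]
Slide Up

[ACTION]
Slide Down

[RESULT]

┌────┬────┬────┬────┐      
│  1 │  2 │    │  7 │      
├────┼────┼────┼────┤      
│  5 │  8 │  3 │ 10 │      
├────┼────┼────┼────┤      
│  4 │ 14 │ 13 │ 11 │      
├────┼────┼────┼────┤      
│  9 │  6 │ 15 │ 12 │      
└────┴────┴────┴────┘      
Moves: 10                  
                           
                           
                           
                           


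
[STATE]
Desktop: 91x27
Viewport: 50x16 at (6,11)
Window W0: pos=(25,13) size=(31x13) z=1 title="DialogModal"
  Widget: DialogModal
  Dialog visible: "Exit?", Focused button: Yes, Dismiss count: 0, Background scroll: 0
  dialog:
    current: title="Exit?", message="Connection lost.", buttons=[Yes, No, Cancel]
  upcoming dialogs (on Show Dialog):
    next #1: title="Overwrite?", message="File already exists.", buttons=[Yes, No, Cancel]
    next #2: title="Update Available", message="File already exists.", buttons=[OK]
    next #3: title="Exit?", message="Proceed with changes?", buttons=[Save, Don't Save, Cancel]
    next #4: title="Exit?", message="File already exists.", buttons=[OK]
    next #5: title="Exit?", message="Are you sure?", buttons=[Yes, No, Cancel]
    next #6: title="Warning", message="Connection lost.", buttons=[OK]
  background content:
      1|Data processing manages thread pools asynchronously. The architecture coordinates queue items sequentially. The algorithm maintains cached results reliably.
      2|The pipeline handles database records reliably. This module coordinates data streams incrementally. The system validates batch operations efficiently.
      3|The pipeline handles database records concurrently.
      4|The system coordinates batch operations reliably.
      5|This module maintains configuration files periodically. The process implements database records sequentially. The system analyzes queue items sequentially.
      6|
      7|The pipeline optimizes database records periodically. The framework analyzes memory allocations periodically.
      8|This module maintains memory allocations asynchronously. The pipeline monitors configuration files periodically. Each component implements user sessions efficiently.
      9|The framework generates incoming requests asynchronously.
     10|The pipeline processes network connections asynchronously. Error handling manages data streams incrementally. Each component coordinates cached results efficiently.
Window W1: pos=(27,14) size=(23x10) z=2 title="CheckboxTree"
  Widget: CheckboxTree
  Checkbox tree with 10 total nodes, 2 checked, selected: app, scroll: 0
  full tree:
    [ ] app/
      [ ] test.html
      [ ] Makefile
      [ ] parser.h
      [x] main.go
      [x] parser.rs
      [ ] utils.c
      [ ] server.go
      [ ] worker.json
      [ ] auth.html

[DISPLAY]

                                                  
                                                  
                   ┏━━━━━━━━━━━━━━━━━━━━━━━━━━━━━┓
                   ┃ ┏━━━━━━━━━━━━━━━━━━━━━┓     ┃
                   ┠─┃ CheckboxTree        ┃─────┨
                   ┃D┠─────────────────────┨threa┃
                   ┃T┃>[-] app/            ┃abase┃
                   ┃T┃   [ ] test.html     ┃─┐ase┃
                   ┃T┃   [ ] Makefile      ┃ │ch ┃
                   ┃T┃   [ ] parser.h      ┃ │igu┃
                   ┃ ┃   [x] main.go       ┃ │   ┃
                   ┃T┃   [x] parser.rs     ┃─┘aba┃
                   ┃T┗━━━━━━━━━━━━━━━━━━━━━┛mory ┃
                   ┃The framework generates incom┃
                   ┗━━━━━━━━━━━━━━━━━━━━━━━━━━━━━┛
                                                  


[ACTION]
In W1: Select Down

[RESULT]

                                                  
                                                  
                   ┏━━━━━━━━━━━━━━━━━━━━━━━━━━━━━┓
                   ┃ ┏━━━━━━━━━━━━━━━━━━━━━┓     ┃
                   ┠─┃ CheckboxTree        ┃─────┨
                   ┃D┠─────────────────────┨threa┃
                   ┃T┃ [-] app/            ┃abase┃
                   ┃T┃>  [ ] test.html     ┃─┐ase┃
                   ┃T┃   [ ] Makefile      ┃ │ch ┃
                   ┃T┃   [ ] parser.h      ┃ │igu┃
                   ┃ ┃   [x] main.go       ┃ │   ┃
                   ┃T┃   [x] parser.rs     ┃─┘aba┃
                   ┃T┗━━━━━━━━━━━━━━━━━━━━━┛mory ┃
                   ┃The framework generates incom┃
                   ┗━━━━━━━━━━━━━━━━━━━━━━━━━━━━━┛
                                                  


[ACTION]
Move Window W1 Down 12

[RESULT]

                                                  
                                                  
                   ┏━━━━━━━━━━━━━━━━━━━━━━━━━━━━━┓
                   ┃ DialogModal                 ┃
                   ┠─────────────────────────────┨
                   ┃Data processing manages threa┃
                   ┃T┏━━━━━━━━━━━━━━━━━━━━━┓abase┃
                   ┃T┃ CheckboxTree        ┃─┐ase┃
                   ┃T┠─────────────────────┨ │ch ┃
                   ┃T┃ [-] app/            ┃ │igu┃
                   ┃ ┃>  [ ] test.html     ┃ │   ┃
                   ┃T┃   [ ] Makefile      ┃─┘aba┃
                   ┃T┃   [ ] parser.h      ┃mory ┃
                   ┃T┃   [x] main.go       ┃incom┃
                   ┗━┃   [x] parser.rs     ┃━━━━━┛
                     ┗━━━━━━━━━━━━━━━━━━━━━┛      


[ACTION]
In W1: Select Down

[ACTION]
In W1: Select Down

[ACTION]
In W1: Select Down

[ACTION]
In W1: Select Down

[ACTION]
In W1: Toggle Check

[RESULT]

                                                  
                                                  
                   ┏━━━━━━━━━━━━━━━━━━━━━━━━━━━━━┓
                   ┃ DialogModal                 ┃
                   ┠─────────────────────────────┨
                   ┃Data processing manages threa┃
                   ┃T┏━━━━━━━━━━━━━━━━━━━━━┓abase┃
                   ┃T┃ CheckboxTree        ┃─┐ase┃
                   ┃T┠─────────────────────┨ │ch ┃
                   ┃T┃ [-] app/            ┃ │igu┃
                   ┃ ┃   [ ] test.html     ┃ │   ┃
                   ┃T┃   [ ] Makefile      ┃─┘aba┃
                   ┃T┃   [ ] parser.h      ┃mory ┃
                   ┃T┃   [x] main.go       ┃incom┃
                   ┗━┃>  [ ] parser.rs     ┃━━━━━┛
                     ┗━━━━━━━━━━━━━━━━━━━━━┛      


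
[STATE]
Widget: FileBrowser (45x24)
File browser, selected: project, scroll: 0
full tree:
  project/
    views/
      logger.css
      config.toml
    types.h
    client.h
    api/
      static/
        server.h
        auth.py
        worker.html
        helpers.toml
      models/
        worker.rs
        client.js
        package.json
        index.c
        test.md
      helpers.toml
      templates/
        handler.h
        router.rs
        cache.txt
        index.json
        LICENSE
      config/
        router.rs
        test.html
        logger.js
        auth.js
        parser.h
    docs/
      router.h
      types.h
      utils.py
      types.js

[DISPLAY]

> [-] project/                               
    [+] views/                               
    types.h                                  
    client.h                                 
    [+] api/                                 
    [+] docs/                                
                                             
                                             
                                             
                                             
                                             
                                             
                                             
                                             
                                             
                                             
                                             
                                             
                                             
                                             
                                             
                                             
                                             
                                             


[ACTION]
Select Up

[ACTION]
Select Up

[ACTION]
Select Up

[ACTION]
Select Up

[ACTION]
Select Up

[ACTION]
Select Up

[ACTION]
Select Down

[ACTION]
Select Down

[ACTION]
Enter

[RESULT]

  [-] project/                               
    [+] views/                               
  > types.h                                  
    client.h                                 
    [+] api/                                 
    [+] docs/                                
                                             
                                             
                                             
                                             
                                             
                                             
                                             
                                             
                                             
                                             
                                             
                                             
                                             
                                             
                                             
                                             
                                             
                                             


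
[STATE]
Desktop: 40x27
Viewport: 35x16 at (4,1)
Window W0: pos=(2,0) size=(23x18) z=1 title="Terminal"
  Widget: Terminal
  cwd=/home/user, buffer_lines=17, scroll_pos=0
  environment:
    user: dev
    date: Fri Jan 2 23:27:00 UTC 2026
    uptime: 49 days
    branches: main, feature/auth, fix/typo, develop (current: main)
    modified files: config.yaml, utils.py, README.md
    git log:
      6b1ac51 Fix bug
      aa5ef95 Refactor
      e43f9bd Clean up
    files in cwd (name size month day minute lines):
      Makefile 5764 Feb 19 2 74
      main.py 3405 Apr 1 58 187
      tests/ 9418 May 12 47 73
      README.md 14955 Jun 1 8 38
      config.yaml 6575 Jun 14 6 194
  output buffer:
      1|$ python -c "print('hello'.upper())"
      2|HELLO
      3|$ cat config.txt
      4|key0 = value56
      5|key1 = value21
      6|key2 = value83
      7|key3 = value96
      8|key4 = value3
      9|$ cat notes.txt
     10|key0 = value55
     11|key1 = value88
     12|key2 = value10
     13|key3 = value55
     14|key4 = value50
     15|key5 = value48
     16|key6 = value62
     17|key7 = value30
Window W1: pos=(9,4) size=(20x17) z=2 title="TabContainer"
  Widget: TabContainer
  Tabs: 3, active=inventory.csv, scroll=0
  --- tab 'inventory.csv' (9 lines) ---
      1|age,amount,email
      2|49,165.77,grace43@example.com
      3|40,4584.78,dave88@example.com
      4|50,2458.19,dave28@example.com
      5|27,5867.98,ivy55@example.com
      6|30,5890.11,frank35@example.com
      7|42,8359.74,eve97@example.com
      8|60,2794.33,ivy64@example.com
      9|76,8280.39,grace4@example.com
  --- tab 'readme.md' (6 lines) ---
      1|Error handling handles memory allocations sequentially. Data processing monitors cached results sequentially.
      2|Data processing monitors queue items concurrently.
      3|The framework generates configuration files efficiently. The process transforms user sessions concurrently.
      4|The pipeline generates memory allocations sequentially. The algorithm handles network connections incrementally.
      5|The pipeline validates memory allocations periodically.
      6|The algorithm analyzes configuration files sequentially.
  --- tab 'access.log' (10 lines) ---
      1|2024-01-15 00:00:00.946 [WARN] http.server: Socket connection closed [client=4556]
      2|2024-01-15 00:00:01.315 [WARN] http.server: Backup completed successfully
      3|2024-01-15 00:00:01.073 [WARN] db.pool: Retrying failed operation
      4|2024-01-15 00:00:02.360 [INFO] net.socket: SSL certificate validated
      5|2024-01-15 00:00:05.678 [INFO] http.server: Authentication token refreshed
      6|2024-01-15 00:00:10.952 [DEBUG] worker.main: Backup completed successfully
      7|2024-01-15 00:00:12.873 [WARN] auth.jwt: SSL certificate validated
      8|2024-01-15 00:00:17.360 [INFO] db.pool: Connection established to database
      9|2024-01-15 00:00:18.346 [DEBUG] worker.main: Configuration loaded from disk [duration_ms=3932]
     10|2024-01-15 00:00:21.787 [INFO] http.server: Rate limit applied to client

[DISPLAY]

Terminal            ┃              
────────────────────┨              
 python -c "print('h┃              
ELLO ┏━━━━━━━━━━━━━━━━━━┓          
 cat ┃ TabContainer     ┃          
ey0 =┠──────────────────┨          
ey1 =┃[inventory.csv]│ r┃          
ey2 =┃──────────────────┃          
ey3 =┃age,amount,email  ┃          
ey4 =┃49,165.77,grace43@┃          
 cat ┃40,4584.78,dave88@┃          
ey0 =┃50,2458.19,dave28@┃          
ey1 =┃27,5867.98,ivy55@e┃          
ey2 =┃30,5890.11,frank35┃          
ey3 =┃42,8359.74,eve97@e┃          
ey4 =┃60,2794.33,ivy64@e┃          


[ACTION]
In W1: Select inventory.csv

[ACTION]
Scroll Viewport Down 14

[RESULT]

 cat ┃40,4584.78,dave88@┃          
ey0 =┃50,2458.19,dave28@┃          
ey1 =┃27,5867.98,ivy55@e┃          
ey2 =┃30,5890.11,frank35┃          
ey3 =┃42,8359.74,eve97@e┃          
ey4 =┃60,2794.33,ivy64@e┃          
━━━━━┃76,8280.39,grace4@┃          
     ┃                  ┃          
     ┃                  ┃          
     ┗━━━━━━━━━━━━━━━━━━┛          
                                   
                                   
                                   
                                   
                                   
                                   


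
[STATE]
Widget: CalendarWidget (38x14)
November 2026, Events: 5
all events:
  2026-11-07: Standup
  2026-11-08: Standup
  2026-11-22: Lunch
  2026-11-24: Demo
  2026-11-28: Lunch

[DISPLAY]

            November 2026             
Mo Tu We Th Fr Sa Su                  
                   1                  
 2  3  4  5  6  7*  8*                
 9 10 11 12 13 14 15                  
16 17 18 19 20 21 22*                 
23 24* 25 26 27 28* 29                
30                                    
                                      
                                      
                                      
                                      
                                      
                                      


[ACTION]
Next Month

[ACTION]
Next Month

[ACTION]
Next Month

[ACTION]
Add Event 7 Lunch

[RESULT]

            February 2027             
Mo Tu We Th Fr Sa Su                  
 1  2  3  4  5  6  7*                 
 8  9 10 11 12 13 14                  
15 16 17 18 19 20 21                  
22 23 24 25 26 27 28                  
                                      
                                      
                                      
                                      
                                      
                                      
                                      
                                      


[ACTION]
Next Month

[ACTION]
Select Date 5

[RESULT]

              March 2027              
Mo Tu We Th Fr Sa Su                  
 1  2  3  4 [ 5]  6  7                
 8  9 10 11 12 13 14                  
15 16 17 18 19 20 21                  
22 23 24 25 26 27 28                  
29 30 31                              
                                      
                                      
                                      
                                      
                                      
                                      
                                      


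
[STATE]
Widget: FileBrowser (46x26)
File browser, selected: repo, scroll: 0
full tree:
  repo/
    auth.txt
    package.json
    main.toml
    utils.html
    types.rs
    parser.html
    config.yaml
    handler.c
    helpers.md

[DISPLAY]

> [-] repo/                                   
    auth.txt                                  
    package.json                              
    main.toml                                 
    utils.html                                
    types.rs                                  
    parser.html                               
    config.yaml                               
    handler.c                                 
    helpers.md                                
                                              
                                              
                                              
                                              
                                              
                                              
                                              
                                              
                                              
                                              
                                              
                                              
                                              
                                              
                                              
                                              


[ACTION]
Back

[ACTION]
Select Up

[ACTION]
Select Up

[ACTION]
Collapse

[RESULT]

> [+] repo/                                   
                                              
                                              
                                              
                                              
                                              
                                              
                                              
                                              
                                              
                                              
                                              
                                              
                                              
                                              
                                              
                                              
                                              
                                              
                                              
                                              
                                              
                                              
                                              
                                              
                                              


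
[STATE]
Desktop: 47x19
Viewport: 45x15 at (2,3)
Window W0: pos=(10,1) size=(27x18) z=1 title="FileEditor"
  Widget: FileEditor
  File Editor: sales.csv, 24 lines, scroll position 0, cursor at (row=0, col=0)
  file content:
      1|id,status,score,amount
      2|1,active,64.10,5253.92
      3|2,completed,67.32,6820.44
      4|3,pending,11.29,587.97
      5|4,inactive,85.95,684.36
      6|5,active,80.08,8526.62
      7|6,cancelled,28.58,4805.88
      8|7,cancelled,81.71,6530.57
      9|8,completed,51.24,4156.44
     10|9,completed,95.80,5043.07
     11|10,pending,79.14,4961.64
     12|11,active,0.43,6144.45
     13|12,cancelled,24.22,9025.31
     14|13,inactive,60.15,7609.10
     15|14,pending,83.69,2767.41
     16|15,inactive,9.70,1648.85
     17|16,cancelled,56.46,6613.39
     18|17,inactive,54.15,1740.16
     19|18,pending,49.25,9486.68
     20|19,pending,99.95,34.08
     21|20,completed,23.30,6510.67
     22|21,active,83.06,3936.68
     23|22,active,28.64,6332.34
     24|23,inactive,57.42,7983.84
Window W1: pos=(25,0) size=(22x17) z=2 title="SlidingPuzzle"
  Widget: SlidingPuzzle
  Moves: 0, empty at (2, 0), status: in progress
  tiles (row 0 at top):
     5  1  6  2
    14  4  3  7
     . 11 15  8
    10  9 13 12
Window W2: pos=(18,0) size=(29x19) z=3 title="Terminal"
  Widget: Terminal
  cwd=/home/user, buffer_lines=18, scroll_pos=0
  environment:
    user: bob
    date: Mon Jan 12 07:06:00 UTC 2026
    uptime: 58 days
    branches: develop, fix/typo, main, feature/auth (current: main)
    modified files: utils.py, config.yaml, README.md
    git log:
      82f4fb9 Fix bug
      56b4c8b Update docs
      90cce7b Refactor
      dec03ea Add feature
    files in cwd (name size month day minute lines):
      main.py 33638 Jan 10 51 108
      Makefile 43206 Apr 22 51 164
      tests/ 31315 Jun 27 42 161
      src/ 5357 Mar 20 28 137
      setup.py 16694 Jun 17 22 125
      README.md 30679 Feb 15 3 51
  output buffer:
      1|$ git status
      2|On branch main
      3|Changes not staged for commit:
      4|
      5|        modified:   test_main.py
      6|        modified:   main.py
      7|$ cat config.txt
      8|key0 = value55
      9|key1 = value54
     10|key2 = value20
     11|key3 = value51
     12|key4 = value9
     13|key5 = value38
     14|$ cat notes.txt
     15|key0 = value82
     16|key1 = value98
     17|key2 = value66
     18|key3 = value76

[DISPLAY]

        ┠───────┃$ git status               ┃
        ┃█d,stat┃On branch main             ┃
        ┃1,activ┃Changes not staged for comm┃
        ┃2,compl┃                           ┃
        ┃3,pendi┃        modified:   test_ma┃
        ┃4,inact┃        modified:   main.py┃
        ┃5,activ┃$ cat config.txt           ┃
        ┃6,cance┃key0 = value55             ┃
        ┃7,cance┃key1 = value54             ┃
        ┃8,compl┃key2 = value20             ┃
        ┃9,compl┃key3 = value51             ┃
        ┃10,pend┃key4 = value9              ┃
        ┃11,acti┃key5 = value38             ┃
        ┃12,canc┃$ cat notes.txt            ┃
        ┃13,inac┃key0 = value82             ┃


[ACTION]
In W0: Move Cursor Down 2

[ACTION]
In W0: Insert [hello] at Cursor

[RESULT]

        ┠───────┃$ git status               ┃
        ┃id,stat┃On branch main             ┃
        ┃1,activ┃Changes not staged for comm┃
        ┃hello█,┃                           ┃
        ┃3,pendi┃        modified:   test_ma┃
        ┃4,inact┃        modified:   main.py┃
        ┃5,activ┃$ cat config.txt           ┃
        ┃6,cance┃key0 = value55             ┃
        ┃7,cance┃key1 = value54             ┃
        ┃8,compl┃key2 = value20             ┃
        ┃9,compl┃key3 = value51             ┃
        ┃10,pend┃key4 = value9              ┃
        ┃11,acti┃key5 = value38             ┃
        ┃12,canc┃$ cat notes.txt            ┃
        ┃13,inac┃key0 = value82             ┃


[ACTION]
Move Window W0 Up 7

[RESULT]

        ┃id,stat┃$ git status               ┃
        ┃1,activ┃On branch main             ┃
        ┃hello█,┃Changes not staged for comm┃
        ┃3,pendi┃                           ┃
        ┃4,inact┃        modified:   test_ma┃
        ┃5,activ┃        modified:   main.py┃
        ┃6,cance┃$ cat config.txt           ┃
        ┃7,cance┃key0 = value55             ┃
        ┃8,compl┃key1 = value54             ┃
        ┃9,compl┃key2 = value20             ┃
        ┃10,pend┃key3 = value51             ┃
        ┃11,acti┃key4 = value9              ┃
        ┃12,canc┃key5 = value38             ┃
        ┃13,inac┃$ cat notes.txt            ┃
        ┗━━━━━━━┃key0 = value82             ┃


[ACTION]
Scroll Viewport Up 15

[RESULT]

        ┏━━━━━━━┏━━━━━━━━━━━━━━━━━━━━━━━━━━━┓
        ┃ FileEd┃ Terminal                  ┃
        ┠───────┠───────────────────────────┨
        ┃id,stat┃$ git status               ┃
        ┃1,activ┃On branch main             ┃
        ┃hello█,┃Changes not staged for comm┃
        ┃3,pendi┃                           ┃
        ┃4,inact┃        modified:   test_ma┃
        ┃5,activ┃        modified:   main.py┃
        ┃6,cance┃$ cat config.txt           ┃
        ┃7,cance┃key0 = value55             ┃
        ┃8,compl┃key1 = value54             ┃
        ┃9,compl┃key2 = value20             ┃
        ┃10,pend┃key3 = value51             ┃
        ┃11,acti┃key4 = value9              ┃


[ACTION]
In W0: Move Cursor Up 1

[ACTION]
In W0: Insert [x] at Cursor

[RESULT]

        ┏━━━━━━━┏━━━━━━━━━━━━━━━━━━━━━━━━━━━┓
        ┃ FileEd┃ Terminal                  ┃
        ┠───────┠───────────────────────────┨
        ┃id,stat┃$ git status               ┃
        ┃1,actx█┃On branch main             ┃
        ┃hello2,┃Changes not staged for comm┃
        ┃3,pendi┃                           ┃
        ┃4,inact┃        modified:   test_ma┃
        ┃5,activ┃        modified:   main.py┃
        ┃6,cance┃$ cat config.txt           ┃
        ┃7,cance┃key0 = value55             ┃
        ┃8,compl┃key1 = value54             ┃
        ┃9,compl┃key2 = value20             ┃
        ┃10,pend┃key3 = value51             ┃
        ┃11,acti┃key4 = value9              ┃


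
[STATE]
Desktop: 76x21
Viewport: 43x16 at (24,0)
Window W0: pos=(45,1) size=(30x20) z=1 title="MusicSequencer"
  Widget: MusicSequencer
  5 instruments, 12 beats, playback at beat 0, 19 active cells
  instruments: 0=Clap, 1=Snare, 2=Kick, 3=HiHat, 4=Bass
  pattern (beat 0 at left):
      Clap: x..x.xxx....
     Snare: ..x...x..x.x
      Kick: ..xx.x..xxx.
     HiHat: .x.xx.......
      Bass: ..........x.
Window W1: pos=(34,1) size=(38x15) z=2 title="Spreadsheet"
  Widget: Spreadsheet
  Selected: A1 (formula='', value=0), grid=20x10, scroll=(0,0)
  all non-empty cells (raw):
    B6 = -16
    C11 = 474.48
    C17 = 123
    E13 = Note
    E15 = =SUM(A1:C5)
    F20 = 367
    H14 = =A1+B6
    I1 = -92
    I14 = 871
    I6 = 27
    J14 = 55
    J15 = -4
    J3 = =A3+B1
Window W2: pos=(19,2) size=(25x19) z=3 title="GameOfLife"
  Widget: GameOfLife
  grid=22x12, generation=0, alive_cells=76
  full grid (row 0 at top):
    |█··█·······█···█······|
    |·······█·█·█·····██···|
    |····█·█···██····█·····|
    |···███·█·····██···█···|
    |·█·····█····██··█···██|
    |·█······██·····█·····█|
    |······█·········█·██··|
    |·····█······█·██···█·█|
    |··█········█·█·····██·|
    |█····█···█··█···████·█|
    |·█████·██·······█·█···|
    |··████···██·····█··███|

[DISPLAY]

                                           
          ┏━━━━━━━━━━━━━━━━━━━━━━━━━━━━━━━━
━━━━━━━━━━━━━━━━━━━┓eet                    
eOfLife            ┃───────────────────────
───────────────────┨                       
 0                 ┃      B       C       D
·······█···█······ ┃-----------------------
···█·█·█·····██··· ┃[0]       0       0    
█·█···██····█····· ┃  0       0       0    
██·█·····██···█··· ┃  0       0       0    
···█····██··█···██ ┃  0       0       0    
····██·····█·····█ ┃  0       0       0    
··█·········█·██·· ┃  0     -16       0    
·█······█·██···█·█ ┃  0       0       0    
·······█·█·····██· ┃  0       0       0    
·█···█··█···████·█ ┃━━━━━━━━━━━━━━━━━━━━━━━


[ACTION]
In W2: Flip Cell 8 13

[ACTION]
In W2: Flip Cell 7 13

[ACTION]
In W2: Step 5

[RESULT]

                                           
          ┏━━━━━━━━━━━━━━━━━━━━━━━━━━━━━━━━
━━━━━━━━━━━━━━━━━━━┓eet                    
eOfLife            ┃───────────────────────
───────────────────┨                       
 5                 ┃      B       C       D
······█··········· ┃-----------------------
······█··········· ┃[0]       0       0    
······█···█······· ┃  0       0       0    
········██·██····· ┃  0       0       0    
··█··█·█·█·█······ ┃  0       0       0    
··█·██···█·█······ ┃  0       0       0    
···█·█············ ┃  0     -16       0    
······█··█··█·█··· ┃  0       0       0    
·······██·██······ ┃  0       0       0    
·········███······ ┃━━━━━━━━━━━━━━━━━━━━━━━
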